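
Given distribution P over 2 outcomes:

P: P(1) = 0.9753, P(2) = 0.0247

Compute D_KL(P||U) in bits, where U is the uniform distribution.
0.8329 bits

U(i) = 1/2 for all i

D_KL(P||U) = Σ P(x) log₂(P(x) / (1/2))
           = Σ P(x) log₂(P(x)) + log₂(2)
           = log₂(2) - H(P)

H(P) = -Σ P(x) log₂(P(x)):
  -P(1)·log₂(P(1)) = -(0.9753)·log₂(0.9753) = 0.03519
  -P(2)·log₂(P(2)) = -(0.0247)·log₂(0.0247) = 0.13188
H(P) = 0.03519 + 0.13188 = 0.16707 bits

log₂(2) = 1.00000 bits

D_KL(P||U) = 1.00000 - 0.16707 = 0.83293 ≈ 0.8329 bits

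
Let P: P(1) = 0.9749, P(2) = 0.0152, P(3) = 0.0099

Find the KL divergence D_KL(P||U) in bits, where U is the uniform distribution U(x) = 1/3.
1.3915 bits

U(i) = 1/3 for all i

D_KL(P||U) = Σ P(x) log₂(P(x) / (1/3))
           = Σ P(x) log₂(P(x)) + log₂(3)
           = log₂(3) - H(P)

H(P) = -Σ P(x) log₂(P(x)):
  -P(1)·log₂(P(1)) = -(0.9749)·log₂(0.9749) = 0.03575
  -P(2)·log₂(P(2)) = -(0.0152)·log₂(0.0152) = 0.09180
  -P(3)·log₂(P(3)) = -(0.0099)·log₂(0.0099) = 0.06592
H(P) = 0.03575 + 0.09180 + 0.06592 = 0.19347 bits

log₂(3) = 1.58496 bits

D_KL(P||U) = 1.58496 - 0.19347 = 1.39149 ≈ 1.3915 bits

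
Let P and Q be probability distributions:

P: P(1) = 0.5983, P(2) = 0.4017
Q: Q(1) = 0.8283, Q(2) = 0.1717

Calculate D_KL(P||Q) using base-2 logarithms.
0.2118 bits

D_KL(P||Q) = Σ P(x) log₂(P(x)/Q(x))

Computing term by term:
  P(1)·log₂(P(1)/Q(1)) = 0.5983·log₂(0.5983/0.8283) = -0.28077
  P(2)·log₂(P(2)/Q(2)) = 0.4017·log₂(0.4017/0.1717) = 0.49258

D_KL(P||Q) = -0.28077 + 0.49258 = 0.21181 ≈ 0.2118 bits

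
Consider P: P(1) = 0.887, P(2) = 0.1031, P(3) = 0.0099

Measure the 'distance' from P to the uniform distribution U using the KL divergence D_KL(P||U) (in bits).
1.0276 bits

U(i) = 1/3 for all i

D_KL(P||U) = Σ P(x) log₂(P(x) / (1/3))
           = Σ P(x) log₂(P(x)) + log₂(3)
           = log₂(3) - H(P)

H(P) = -Σ P(x) log₂(P(x)):
  -P(1)·log₂(P(1)) = -(0.887)·log₂(0.887) = 0.15345
  -P(2)·log₂(P(2)) = -(0.1031)·log₂(0.1031) = 0.33795
  -P(3)·log₂(P(3)) = -(0.0099)·log₂(0.0099) = 0.06592
H(P) = 0.15345 + 0.33795 + 0.06592 = 0.55732 bits

log₂(3) = 1.58496 bits

D_KL(P||U) = 1.58496 - 0.55732 = 1.02764 ≈ 1.0276 bits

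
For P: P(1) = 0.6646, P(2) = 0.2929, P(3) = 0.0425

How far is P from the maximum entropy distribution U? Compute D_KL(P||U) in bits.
0.4807 bits

U(i) = 1/3 for all i

D_KL(P||U) = Σ P(x) log₂(P(x) / (1/3))
           = Σ P(x) log₂(P(x)) + log₂(3)
           = log₂(3) - H(P)

H(P) = -Σ P(x) log₂(P(x)):
  -P(1)·log₂(P(1)) = -(0.6646)·log₂(0.6646) = 0.39174
  -P(2)·log₂(P(2)) = -(0.2929)·log₂(0.2929) = 0.51888
  -P(3)·log₂(P(3)) = -(0.0425)·log₂(0.0425) = 0.19365
H(P) = 0.39174 + 0.51888 + 0.19365 = 1.10427 bits

log₂(3) = 1.58496 bits

D_KL(P||U) = 1.58496 - 1.10427 = 0.48069 ≈ 0.4807 bits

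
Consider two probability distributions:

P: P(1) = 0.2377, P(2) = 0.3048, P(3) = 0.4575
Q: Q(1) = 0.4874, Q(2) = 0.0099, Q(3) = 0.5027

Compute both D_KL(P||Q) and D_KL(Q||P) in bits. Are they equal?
D_KL(P||Q) = 1.1986 bits, D_KL(Q||P) = 0.5243 bits. No, they are not equal.

D_KL(P||Q) = Σ P(x) log₂(P(x)/Q(x))

Computing term by term:
  P(1)·log₂(P(1)/Q(1)) = 0.2377·log₂(0.2377/0.4874) = -0.24625
  P(2)·log₂(P(2)/Q(2)) = 0.3048·log₂(0.3048/0.0099) = 1.50702
  P(3)·log₂(P(3)/Q(3)) = 0.4575·log₂(0.4575/0.5027) = -0.06219

D_KL(P||Q) = -0.24625 + 1.50702 - 0.06219 = 1.19858 ≈ 1.1986 bits

D_KL(Q||P) = Σ Q(x) log₂(Q(x)/P(x))

Computing term by term:
  Q(1)·log₂(Q(1)/P(1)) = 0.4874·log₂(0.4874/0.2377) = 0.50493
  Q(2)·log₂(Q(2)/P(2)) = 0.0099·log₂(0.0099/0.3048) = -0.04895
  Q(3)·log₂(Q(3)/P(3)) = 0.5027·log₂(0.5027/0.4575) = 0.06833

D_KL(Q||P) = 0.50493 - 0.04895 + 0.06833 = 0.52431 ≈ 0.5243 bits

These are NOT equal (difference: 0.6743 bits). KL divergence is asymmetric: D_KL(P||Q) ≠ D_KL(Q||P) in general.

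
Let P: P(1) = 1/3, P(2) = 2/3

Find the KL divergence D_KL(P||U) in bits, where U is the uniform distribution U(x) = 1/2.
0.0817 bits

U(i) = 1/2 for all i

D_KL(P||U) = Σ P(x) log₂(P(x) / (1/2))
           = Σ P(x) log₂(P(x)) + log₂(2)
           = log₂(2) - H(P)

H(P) = -Σ P(x) log₂(P(x)):
  -P(1)·log₂(P(1)) = -(1/3)·log₂(1/3) = 0.52832
  -P(2)·log₂(P(2)) = -(2/3)·log₂(2/3) = 0.38998
H(P) = 0.52832 + 0.38998 = 0.91830 bits

log₂(2) = 1.00000 bits

D_KL(P||U) = 1.00000 - 0.91830 = 0.08170 ≈ 0.0817 bits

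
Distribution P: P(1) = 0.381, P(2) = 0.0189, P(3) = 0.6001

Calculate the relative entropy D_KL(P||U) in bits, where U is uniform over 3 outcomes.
0.5042 bits

U(i) = 1/3 for all i

D_KL(P||U) = Σ P(x) log₂(P(x) / (1/3))
           = Σ P(x) log₂(P(x)) + log₂(3)
           = log₂(3) - H(P)

H(P) = -Σ P(x) log₂(P(x)):
  -P(1)·log₂(P(1)) = -(0.381)·log₂(0.381) = 0.53040
  -P(2)·log₂(P(2)) = -(0.0189)·log₂(0.0189) = 0.10821
  -P(3)·log₂(P(3)) = -(0.6001)·log₂(0.6001) = 0.44211
H(P) = 0.53040 + 0.10821 + 0.44211 = 1.08072 bits

log₂(3) = 1.58496 bits

D_KL(P||U) = 1.58496 - 1.08072 = 0.50424 ≈ 0.5042 bits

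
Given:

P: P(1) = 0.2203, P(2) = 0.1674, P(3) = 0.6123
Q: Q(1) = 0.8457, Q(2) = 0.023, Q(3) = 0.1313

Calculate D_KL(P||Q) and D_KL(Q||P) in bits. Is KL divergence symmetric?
D_KL(P||Q) = 1.4120 bits, D_KL(Q||P) = 1.2837 bits. No, KL divergence is not symmetric.

D_KL(P||Q) = Σ P(x) log₂(P(x)/Q(x))

Computing term by term:
  P(1)·log₂(P(1)/Q(1)) = 0.2203·log₂(0.2203/0.8457) = -0.42753
  P(2)·log₂(P(2)/Q(2)) = 0.1674·log₂(0.1674/0.023) = 0.47937
  P(3)·log₂(P(3)/Q(3)) = 0.6123·log₂(0.6123/0.1313) = 1.36015

D_KL(P||Q) = -0.42753 + 0.47937 + 1.36015 = 1.41199 ≈ 1.4120 bits

D_KL(Q||P) = Σ Q(x) log₂(Q(x)/P(x))

Computing term by term:
  Q(1)·log₂(Q(1)/P(1)) = 0.8457·log₂(0.8457/0.2203) = 1.64123
  Q(2)·log₂(Q(2)/P(2)) = 0.023·log₂(0.023/0.1674) = -0.06586
  Q(3)·log₂(Q(3)/P(3)) = 0.1313·log₂(0.1313/0.6123) = -0.29167

D_KL(Q||P) = 1.64123 - 0.06586 - 0.29167 = 1.28370 ≈ 1.2837 bits

These are NOT equal (difference: 0.1283 bits). KL divergence is asymmetric: D_KL(P||Q) ≠ D_KL(Q||P) in general.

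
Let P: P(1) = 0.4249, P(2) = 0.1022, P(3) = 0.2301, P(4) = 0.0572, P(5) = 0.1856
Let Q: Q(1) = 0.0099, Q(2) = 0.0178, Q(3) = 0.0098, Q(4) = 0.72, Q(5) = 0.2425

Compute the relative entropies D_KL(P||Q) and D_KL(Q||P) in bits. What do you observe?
D_KL(P||Q) = 3.3293 bits, D_KL(Q||P) = 2.5812 bits. The two directions give different values (D_KL(P||Q) exceeds D_KL(Q||P) by 0.7481 bits): KL divergence is asymmetric.

D_KL(P||Q) = Σ P(x) log₂(P(x)/Q(x))

Computing term by term:
  P(1)·log₂(P(1)/Q(1)) = 0.4249·log₂(0.4249/0.0099) = 2.30447
  P(2)·log₂(P(2)/Q(2)) = 0.1022·log₂(0.1022/0.0178) = 0.25769
  P(3)·log₂(P(3)/Q(3)) = 0.2301·log₂(0.2301/0.0098) = 1.04772
  P(4)·log₂(P(4)/Q(4)) = 0.0572·log₂(0.0572/0.72) = -0.20900
  P(5)·log₂(P(5)/Q(5)) = 0.1856·log₂(0.1856/0.2425) = -0.07160

D_KL(P||Q) = 2.30447 + 0.25769 + 1.04772 - 0.20900 - 0.07160 = 3.32928 ≈ 3.3293 bits

D_KL(Q||P) = Σ Q(x) log₂(Q(x)/P(x))

Computing term by term:
  Q(1)·log₂(Q(1)/P(1)) = 0.0099·log₂(0.0099/0.4249) = -0.05369
  Q(2)·log₂(Q(2)/P(2)) = 0.0178·log₂(0.0178/0.1022) = -0.04488
  Q(3)·log₂(Q(3)/P(3)) = 0.0098·log₂(0.0098/0.2301) = -0.04462
  Q(4)·log₂(Q(4)/P(4)) = 0.72·log₂(0.72/0.0572) = 2.63082
  Q(5)·log₂(Q(5)/P(5)) = 0.2425·log₂(0.2425/0.1856) = 0.09355

D_KL(Q||P) = -0.05369 - 0.04488 - 0.04462 + 2.63082 + 0.09355 = 2.58118 ≈ 2.5812 bits

These are NOT equal (difference: 0.7481 bits). KL divergence is asymmetric: D_KL(P||Q) ≠ D_KL(Q||P) in general.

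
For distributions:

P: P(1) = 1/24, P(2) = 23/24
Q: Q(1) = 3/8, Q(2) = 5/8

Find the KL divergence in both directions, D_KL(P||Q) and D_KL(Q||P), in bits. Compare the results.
D_KL(P||Q) = 0.4589 bits, D_KL(Q||P) = 0.8033 bits. D_KL(Q||P) is larger than D_KL(P||Q) by 0.3444 bits; the two directions differ.

D_KL(P||Q) = Σ P(x) log₂(P(x)/Q(x))

Computing term by term:
  P(1)·log₂(P(1)/Q(1)) = (1/24)·log₂((1/24)/(3/8)) = -0.13208
  P(2)·log₂(P(2)/Q(2)) = (23/24)·log₂((23/24)/(5/8)) = 0.59098

D_KL(P||Q) = -0.13208 + 0.59098 = 0.45890 ≈ 0.4589 bits

D_KL(Q||P) = Σ Q(x) log₂(Q(x)/P(x))

Computing term by term:
  Q(1)·log₂(Q(1)/P(1)) = (3/8)·log₂((3/8)/(1/24)) = 1.18872
  Q(2)·log₂(Q(2)/P(2)) = (5/8)·log₂((5/8)/(23/24)) = -0.38542

D_KL(Q||P) = 1.18872 - 0.38542 = 0.80330 ≈ 0.8033 bits

These are NOT equal (difference: 0.3444 bits). KL divergence is asymmetric: D_KL(P||Q) ≠ D_KL(Q||P) in general.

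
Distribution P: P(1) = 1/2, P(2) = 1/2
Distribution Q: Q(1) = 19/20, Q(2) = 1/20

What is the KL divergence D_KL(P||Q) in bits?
1.1980 bits

D_KL(P||Q) = Σ P(x) log₂(P(x)/Q(x))

Computing term by term:
  P(1)·log₂(P(1)/Q(1)) = (1/2)·log₂((1/2)/(19/20)) = -0.46300
  P(2)·log₂(P(2)/Q(2)) = (1/2)·log₂((1/2)/(1/20)) = 1.66096

D_KL(P||Q) = -0.46300 + 1.66096 = 1.19796 ≈ 1.1980 bits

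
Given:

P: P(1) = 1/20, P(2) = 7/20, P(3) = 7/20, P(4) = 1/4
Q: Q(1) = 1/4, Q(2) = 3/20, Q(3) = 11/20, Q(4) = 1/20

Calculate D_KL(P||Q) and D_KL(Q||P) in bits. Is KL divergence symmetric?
D_KL(P||Q) = 0.6640 bits, D_KL(Q||P) = 0.6397 bits. No, KL divergence is not symmetric.

D_KL(P||Q) = Σ P(x) log₂(P(x)/Q(x))

Computing term by term:
  P(1)·log₂(P(1)/Q(1)) = (1/20)·log₂((1/20)/(1/4)) = -0.11610
  P(2)·log₂(P(2)/Q(2)) = (7/20)·log₂((7/20)/(3/20)) = 0.42784
  P(3)·log₂(P(3)/Q(3)) = (7/20)·log₂((7/20)/(11/20)) = -0.22823
  P(4)·log₂(P(4)/Q(4)) = (1/4)·log₂((1/4)/(1/20)) = 0.58048

D_KL(P||Q) = -0.11610 + 0.42784 - 0.22823 + 0.58048 = 0.66399 ≈ 0.6640 bits

D_KL(Q||P) = Σ Q(x) log₂(Q(x)/P(x))

Computing term by term:
  Q(1)·log₂(Q(1)/P(1)) = (1/4)·log₂((1/4)/(1/20)) = 0.58048
  Q(2)·log₂(Q(2)/P(2)) = (3/20)·log₂((3/20)/(7/20)) = -0.18336
  Q(3)·log₂(Q(3)/P(3)) = (11/20)·log₂((11/20)/(7/20)) = 0.35864
  Q(4)·log₂(Q(4)/P(4)) = (1/20)·log₂((1/20)/(1/4)) = -0.11610

D_KL(Q||P) = 0.58048 - 0.18336 + 0.35864 - 0.11610 = 0.63966 ≈ 0.6397 bits

These are NOT equal (difference: 0.0243 bits). KL divergence is asymmetric: D_KL(P||Q) ≠ D_KL(Q||P) in general.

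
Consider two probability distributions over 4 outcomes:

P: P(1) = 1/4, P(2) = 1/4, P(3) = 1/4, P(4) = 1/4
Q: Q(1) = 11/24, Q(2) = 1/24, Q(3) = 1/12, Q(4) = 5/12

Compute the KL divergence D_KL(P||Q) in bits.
0.6396 bits

D_KL(P||Q) = Σ P(x) log₂(P(x)/Q(x))

Computing term by term:
  P(1)·log₂(P(1)/Q(1)) = (1/4)·log₂((1/4)/(11/24)) = -0.21862
  P(2)·log₂(P(2)/Q(2)) = (1/4)·log₂((1/4)/(1/24)) = 0.64624
  P(3)·log₂(P(3)/Q(3)) = (1/4)·log₂((1/4)/(1/12)) = 0.39624
  P(4)·log₂(P(4)/Q(4)) = (1/4)·log₂((1/4)/(5/12)) = -0.18424

D_KL(P||Q) = -0.21862 + 0.64624 + 0.39624 - 0.18424 = 0.63962 ≈ 0.6396 bits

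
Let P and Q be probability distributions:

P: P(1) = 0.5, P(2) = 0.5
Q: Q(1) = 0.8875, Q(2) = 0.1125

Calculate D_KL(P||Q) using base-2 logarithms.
0.6621 bits

D_KL(P||Q) = Σ P(x) log₂(P(x)/Q(x))

Computing term by term:
  P(1)·log₂(P(1)/Q(1)) = 0.5·log₂(0.5/0.8875) = -0.41391
  P(2)·log₂(P(2)/Q(2)) = 0.5·log₂(0.5/0.1125) = 1.07600

D_KL(P||Q) = -0.41391 + 1.07600 = 0.66209 ≈ 0.6621 bits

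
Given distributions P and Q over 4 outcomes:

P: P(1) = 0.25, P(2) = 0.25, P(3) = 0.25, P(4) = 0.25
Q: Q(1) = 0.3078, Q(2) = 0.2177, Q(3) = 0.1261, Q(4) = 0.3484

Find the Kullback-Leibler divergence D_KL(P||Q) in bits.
0.1020 bits

D_KL(P||Q) = Σ P(x) log₂(P(x)/Q(x))

Computing term by term:
  P(1)·log₂(P(1)/Q(1)) = 0.25·log₂(0.25/0.3078) = -0.07502
  P(2)·log₂(P(2)/Q(2)) = 0.25·log₂(0.25/0.2177) = 0.04990
  P(3)·log₂(P(3)/Q(3)) = 0.25·log₂(0.25/0.1261) = 0.24684
  P(4)·log₂(P(4)/Q(4)) = 0.25·log₂(0.25/0.3484) = -0.11970

D_KL(P||Q) = -0.07502 + 0.04990 + 0.24684 - 0.11970 = 0.10202 ≈ 0.1020 bits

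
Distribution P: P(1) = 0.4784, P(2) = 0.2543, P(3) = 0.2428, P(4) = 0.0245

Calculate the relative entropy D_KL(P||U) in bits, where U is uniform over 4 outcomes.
0.3618 bits

U(i) = 1/4 for all i

D_KL(P||U) = Σ P(x) log₂(P(x) / (1/4))
           = Σ P(x) log₂(P(x)) + log₂(4)
           = log₂(4) - H(P)

H(P) = -Σ P(x) log₂(P(x)):
  -P(1)·log₂(P(1)) = -(0.4784)·log₂(0.4784) = 0.50888
  -P(2)·log₂(P(2)) = -(0.2543)·log₂(0.2543) = 0.50234
  -P(3)·log₂(P(3)) = -(0.2428)·log₂(0.2428) = 0.49584
  -P(4)·log₂(P(4)) = -(0.0245)·log₂(0.0245) = 0.13110
H(P) = 0.50888 + 0.50234 + 0.49584 + 0.13110 = 1.63816 bits

log₂(4) = 2.00000 bits

D_KL(P||U) = 2.00000 - 1.63816 = 0.36184 ≈ 0.3618 bits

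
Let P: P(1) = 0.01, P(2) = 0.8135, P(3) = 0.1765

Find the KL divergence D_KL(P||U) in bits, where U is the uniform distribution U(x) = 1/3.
0.8346 bits

U(i) = 1/3 for all i

D_KL(P||U) = Σ P(x) log₂(P(x) / (1/3))
           = Σ P(x) log₂(P(x)) + log₂(3)
           = log₂(3) - H(P)

H(P) = -Σ P(x) log₂(P(x)):
  -P(1)·log₂(P(1)) = -(0.01)·log₂(0.01) = 0.06644
  -P(2)·log₂(P(2)) = -(0.8135)·log₂(0.8135) = 0.24225
  -P(3)·log₂(P(3)) = -(0.1765)·log₂(0.1765) = 0.44165
H(P) = 0.06644 + 0.24225 + 0.44165 = 0.75034 bits

log₂(3) = 1.58496 bits

D_KL(P||U) = 1.58496 - 0.75034 = 0.83462 ≈ 0.8346 bits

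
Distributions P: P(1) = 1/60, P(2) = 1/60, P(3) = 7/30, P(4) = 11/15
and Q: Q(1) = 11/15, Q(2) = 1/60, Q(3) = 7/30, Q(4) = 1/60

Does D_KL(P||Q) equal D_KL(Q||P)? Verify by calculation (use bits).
D_KL(P||Q) = 3.9126 bits, D_KL(Q||P) = 3.9126 bits. Yes — for this pair D_KL(P||Q) = D_KL(Q||P).

D_KL(P||Q) = Σ P(x) log₂(P(x)/Q(x))

Computing term by term:
  P(1)·log₂(P(1)/Q(1)) = (1/60)·log₂((1/60)/(11/15)) = -0.09099
  P(2)·log₂(P(2)/Q(2)) = (1/60)·log₂((1/60)/(1/60)) = 0.00000
  P(3)·log₂(P(3)/Q(3)) = (7/30)·log₂((7/30)/(7/30)) = 0.00000
  P(4)·log₂(P(4)/Q(4)) = (11/15)·log₂((11/15)/(1/60)) = 4.00358

D_KL(P||Q) = -0.09099 + 0.00000 + 0.00000 + 4.00358 = 3.91259 ≈ 3.9126 bits

D_KL(Q||P) = Σ Q(x) log₂(Q(x)/P(x))

Computing term by term:
  Q(1)·log₂(Q(1)/P(1)) = (11/15)·log₂((11/15)/(1/60)) = 4.00358
  Q(2)·log₂(Q(2)/P(2)) = (1/60)·log₂((1/60)/(1/60)) = 0.00000
  Q(3)·log₂(Q(3)/P(3)) = (7/30)·log₂((7/30)/(7/30)) = 0.00000
  Q(4)·log₂(Q(4)/P(4)) = (1/60)·log₂((1/60)/(11/15)) = -0.09099

D_KL(Q||P) = 4.00358 + 0.00000 + 0.00000 - 0.09099 = 3.91259 ≈ 3.9126 bits

These ARE equal here. Q is P with outcomes relabeled (Q(1) = P(4), Q(4) = P(1)) by a relabeling that is its own inverse, so the two sums contain exactly the same terms in a different order. This is a special case — KL divergence is not symmetric in general: D_KL(P||Q) ≠ D_KL(Q||P) for most P, Q.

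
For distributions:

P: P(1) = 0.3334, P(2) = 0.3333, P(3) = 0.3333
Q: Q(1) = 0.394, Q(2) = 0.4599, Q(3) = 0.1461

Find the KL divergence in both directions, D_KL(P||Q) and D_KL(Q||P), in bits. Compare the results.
D_KL(P||Q) = 0.1614 bits, D_KL(Q||P) = 0.1347 bits. D_KL(P||Q) is larger than D_KL(Q||P) by 0.0267 bits; the two directions differ.

D_KL(P||Q) = Σ P(x) log₂(P(x)/Q(x))

Computing term by term:
  P(1)·log₂(P(1)/Q(1)) = 0.3334·log₂(0.3334/0.394) = -0.08033
  P(2)·log₂(P(2)/Q(2)) = 0.3333·log₂(0.3333/0.4599) = -0.15482
  P(3)·log₂(P(3)/Q(3)) = 0.3333·log₂(0.3333/0.1461) = 0.39658

D_KL(P||Q) = -0.08033 - 0.15482 + 0.39658 = 0.16143 ≈ 0.1614 bits

D_KL(Q||P) = Σ Q(x) log₂(Q(x)/P(x))

Computing term by term:
  Q(1)·log₂(Q(1)/P(1)) = 0.394·log₂(0.394/0.3334) = 0.09493
  Q(2)·log₂(Q(2)/P(2)) = 0.4599·log₂(0.4599/0.3333) = 0.21362
  Q(3)·log₂(Q(3)/P(3)) = 0.1461·log₂(0.1461/0.3333) = -0.17384

D_KL(Q||P) = 0.09493 + 0.21362 - 0.17384 = 0.13471 ≈ 0.1347 bits

These are NOT equal (difference: 0.0267 bits). KL divergence is asymmetric: D_KL(P||Q) ≠ D_KL(Q||P) in general.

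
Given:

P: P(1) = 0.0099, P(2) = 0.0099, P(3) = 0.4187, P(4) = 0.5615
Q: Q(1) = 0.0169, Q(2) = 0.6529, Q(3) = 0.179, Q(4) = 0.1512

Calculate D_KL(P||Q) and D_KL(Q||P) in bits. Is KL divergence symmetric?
D_KL(P||Q) = 1.5087 bits, D_KL(Q||P) = 3.4531 bits. No, KL divergence is not symmetric.

D_KL(P||Q) = Σ P(x) log₂(P(x)/Q(x))

Computing term by term:
  P(1)·log₂(P(1)/Q(1)) = 0.0099·log₂(0.0099/0.0169) = -0.00764
  P(2)·log₂(P(2)/Q(2)) = 0.0099·log₂(0.0099/0.6529) = -0.05983
  P(3)·log₂(P(3)/Q(3)) = 0.4187·log₂(0.4187/0.179) = 0.51331
  P(4)·log₂(P(4)/Q(4)) = 0.5615·log₂(0.5615/0.1512) = 1.06282

D_KL(P||Q) = -0.00764 - 0.05983 + 0.51331 + 1.06282 = 1.50866 ≈ 1.5087 bits

D_KL(Q||P) = Σ Q(x) log₂(Q(x)/P(x))

Computing term by term:
  Q(1)·log₂(Q(1)/P(1)) = 0.0169·log₂(0.0169/0.0099) = 0.01304
  Q(2)·log₂(Q(2)/P(2)) = 0.6529·log₂(0.6529/0.0099) = 3.94566
  Q(3)·log₂(Q(3)/P(3)) = 0.179·log₂(0.179/0.4187) = -0.21945
  Q(4)·log₂(Q(4)/P(4)) = 0.1512·log₂(0.1512/0.5615) = -0.28620

D_KL(Q||P) = 0.01304 + 3.94566 - 0.21945 - 0.28620 = 3.45305 ≈ 3.4531 bits

These are NOT equal (difference: 1.9444 bits). KL divergence is asymmetric: D_KL(P||Q) ≠ D_KL(Q||P) in general.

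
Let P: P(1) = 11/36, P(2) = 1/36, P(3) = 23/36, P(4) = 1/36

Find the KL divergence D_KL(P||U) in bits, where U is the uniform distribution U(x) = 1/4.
0.7772 bits

U(i) = 1/4 for all i

D_KL(P||U) = Σ P(x) log₂(P(x) / (1/4))
           = Σ P(x) log₂(P(x)) + log₂(4)
           = log₂(4) - H(P)

H(P) = -Σ P(x) log₂(P(x)):
  -P(1)·log₂(P(1)) = -(11/36)·log₂(11/36) = 0.52265
  -P(2)·log₂(P(2)) = -(1/36)·log₂(1/36) = 0.14361
  -P(3)·log₂(P(3)) = -(23/36)·log₂(23/36) = 0.41295
  -P(4)·log₂(P(4)) = -(1/36)·log₂(1/36) = 0.14361
H(P) = 0.52265 + 0.14361 + 0.41295 + 0.14361 = 1.22282 bits

log₂(4) = 2.00000 bits

D_KL(P||U) = 2.00000 - 1.22282 = 0.77718 ≈ 0.7772 bits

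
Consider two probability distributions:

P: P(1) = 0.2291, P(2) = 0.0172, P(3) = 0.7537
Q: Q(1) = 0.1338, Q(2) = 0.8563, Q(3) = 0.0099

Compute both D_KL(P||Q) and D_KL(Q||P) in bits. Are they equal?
D_KL(P||Q) = 4.7917 bits, D_KL(Q||P) = 4.6618 bits. No, they are not equal.

D_KL(P||Q) = Σ P(x) log₂(P(x)/Q(x))

Computing term by term:
  P(1)·log₂(P(1)/Q(1)) = 0.2291·log₂(0.2291/0.1338) = 0.17776
  P(2)·log₂(P(2)/Q(2)) = 0.0172·log₂(0.0172/0.8563) = -0.09697
  P(3)·log₂(P(3)/Q(3)) = 0.7537·log₂(0.7537/0.0099) = 4.71094

D_KL(P||Q) = 0.17776 - 0.09697 + 4.71094 = 4.79173 ≈ 4.7917 bits

D_KL(Q||P) = Σ Q(x) log₂(Q(x)/P(x))

Computing term by term:
  Q(1)·log₂(Q(1)/P(1)) = 0.1338·log₂(0.1338/0.2291) = -0.10382
  Q(2)·log₂(Q(2)/P(2)) = 0.8563·log₂(0.8563/0.0172) = 4.82751
  Q(3)·log₂(Q(3)/P(3)) = 0.0099·log₂(0.0099/0.7537) = -0.06188

D_KL(Q||P) = -0.10382 + 4.82751 - 0.06188 = 4.66181 ≈ 4.6618 bits

These are NOT equal (difference: 0.1299 bits). KL divergence is asymmetric: D_KL(P||Q) ≠ D_KL(Q||P) in general.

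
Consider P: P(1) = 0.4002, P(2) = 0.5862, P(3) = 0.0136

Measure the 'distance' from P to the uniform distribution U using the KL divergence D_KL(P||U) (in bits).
0.5202 bits

U(i) = 1/3 for all i

D_KL(P||U) = Σ P(x) log₂(P(x) / (1/3))
           = Σ P(x) log₂(P(x)) + log₂(3)
           = log₂(3) - H(P)

H(P) = -Σ P(x) log₂(P(x)):
  -P(1)·log₂(P(1)) = -(0.4002)·log₂(0.4002) = 0.52875
  -P(2)·log₂(P(2)) = -(0.5862)·log₂(0.5862) = 0.45169
  -P(3)·log₂(P(3)) = -(0.0136)·log₂(0.0136) = 0.08432
H(P) = 0.52875 + 0.45169 + 0.08432 = 1.06476 bits

log₂(3) = 1.58496 bits

D_KL(P||U) = 1.58496 - 1.06476 = 0.52020 ≈ 0.5202 bits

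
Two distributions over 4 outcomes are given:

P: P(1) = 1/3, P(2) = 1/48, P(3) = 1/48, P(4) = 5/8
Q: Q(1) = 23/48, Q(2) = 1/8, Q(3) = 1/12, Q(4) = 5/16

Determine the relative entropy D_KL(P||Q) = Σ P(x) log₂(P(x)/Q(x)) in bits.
0.3550 bits

D_KL(P||Q) = Σ P(x) log₂(P(x)/Q(x))

Computing term by term:
  P(1)·log₂(P(1)/Q(1)) = (1/3)·log₂((1/3)/(23/48)) = -0.17452
  P(2)·log₂(P(2)/Q(2)) = (1/48)·log₂((1/48)/(1/8)) = -0.05385
  P(3)·log₂(P(3)/Q(3)) = (1/48)·log₂((1/48)/(1/12)) = -0.04167
  P(4)·log₂(P(4)/Q(4)) = (5/8)·log₂((5/8)/(5/16)) = 0.62500

D_KL(P||Q) = -0.17452 - 0.05385 - 0.04167 + 0.62500 = 0.35496 ≈ 0.3550 bits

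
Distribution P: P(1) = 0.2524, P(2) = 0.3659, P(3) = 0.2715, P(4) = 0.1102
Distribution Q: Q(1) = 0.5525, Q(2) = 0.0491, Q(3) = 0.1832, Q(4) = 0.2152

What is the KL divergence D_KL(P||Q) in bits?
0.8227 bits

D_KL(P||Q) = Σ P(x) log₂(P(x)/Q(x))

Computing term by term:
  P(1)·log₂(P(1)/Q(1)) = 0.2524·log₂(0.2524/0.5525) = -0.28528
  P(2)·log₂(P(2)/Q(2)) = 0.3659·log₂(0.3659/0.0491) = 1.06025
  P(3)·log₂(P(3)/Q(3)) = 0.2715·log₂(0.2715/0.1832) = 0.15409
  P(4)·log₂(P(4)/Q(4)) = 0.1102·log₂(0.1102/0.2152) = -0.10640

D_KL(P||Q) = -0.28528 + 1.06025 + 0.15409 - 0.10640 = 0.82266 ≈ 0.8227 bits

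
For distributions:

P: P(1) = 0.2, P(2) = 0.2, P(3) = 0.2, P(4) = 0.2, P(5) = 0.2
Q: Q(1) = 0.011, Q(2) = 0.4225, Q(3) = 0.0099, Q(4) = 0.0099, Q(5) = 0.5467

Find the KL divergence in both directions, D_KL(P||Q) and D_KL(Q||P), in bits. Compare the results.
D_KL(P||Q) = 2.0655 bits, D_KL(Q||P) = 1.1171 bits. D_KL(P||Q) is larger than D_KL(Q||P) by 0.9484 bits; the two directions differ.

D_KL(P||Q) = Σ P(x) log₂(P(x)/Q(x))

Computing term by term:
  P(1)·log₂(P(1)/Q(1)) = 0.2·log₂(0.2/0.011) = 0.83688
  P(2)·log₂(P(2)/Q(2)) = 0.2·log₂(0.2/0.4225) = -0.21579
  P(3)·log₂(P(3)/Q(3)) = 0.2·log₂(0.2/0.0099) = 0.86729
  P(4)·log₂(P(4)/Q(4)) = 0.2·log₂(0.2/0.0099) = 0.86729
  P(5)·log₂(P(5)/Q(5)) = 0.2·log₂(0.2/0.5467) = -0.29015

D_KL(P||Q) = 0.83688 - 0.21579 + 0.86729 + 0.86729 - 0.29015 = 2.06552 ≈ 2.0655 bits

D_KL(Q||P) = Σ Q(x) log₂(Q(x)/P(x))

Computing term by term:
  Q(1)·log₂(Q(1)/P(1)) = 0.011·log₂(0.011/0.2) = -0.04603
  Q(2)·log₂(Q(2)/P(2)) = 0.4225·log₂(0.4225/0.2) = 0.45586
  Q(3)·log₂(Q(3)/P(3)) = 0.0099·log₂(0.0099/0.2) = -0.04293
  Q(4)·log₂(Q(4)/P(4)) = 0.0099·log₂(0.0099/0.2) = -0.04293
  Q(5)·log₂(Q(5)/P(5)) = 0.5467·log₂(0.5467/0.2) = 0.79312

D_KL(Q||P) = -0.04603 + 0.45586 - 0.04293 - 0.04293 + 0.79312 = 1.11709 ≈ 1.1171 bits

These are NOT equal (difference: 0.9484 bits). KL divergence is asymmetric: D_KL(P||Q) ≠ D_KL(Q||P) in general.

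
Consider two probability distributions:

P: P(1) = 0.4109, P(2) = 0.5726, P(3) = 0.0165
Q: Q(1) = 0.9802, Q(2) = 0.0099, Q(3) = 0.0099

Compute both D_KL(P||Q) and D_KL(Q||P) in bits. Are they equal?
D_KL(P||Q) = 2.8487 bits, D_KL(Q||P) = 1.1642 bits. No, they are not equal.

D_KL(P||Q) = Σ P(x) log₂(P(x)/Q(x))

Computing term by term:
  P(1)·log₂(P(1)/Q(1)) = 0.4109·log₂(0.4109/0.9802) = -0.51539
  P(2)·log₂(P(2)/Q(2)) = 0.5726·log₂(0.5726/0.0099) = 3.35197
  P(3)·log₂(P(3)/Q(3)) = 0.0165·log₂(0.0165/0.0099) = 0.01216

D_KL(P||Q) = -0.51539 + 3.35197 + 0.01216 = 2.84874 ≈ 2.8487 bits

D_KL(Q||P) = Σ Q(x) log₂(Q(x)/P(x))

Computing term by term:
  Q(1)·log₂(Q(1)/P(1)) = 0.9802·log₂(0.9802/0.4109) = 1.22945
  Q(2)·log₂(Q(2)/P(2)) = 0.0099·log₂(0.0099/0.5726) = -0.05795
  Q(3)·log₂(Q(3)/P(3)) = 0.0099·log₂(0.0099/0.0165) = -0.00730

D_KL(Q||P) = 1.22945 - 0.05795 - 0.00730 = 1.16420 ≈ 1.1642 bits

These are NOT equal (difference: 1.6845 bits). KL divergence is asymmetric: D_KL(P||Q) ≠ D_KL(Q||P) in general.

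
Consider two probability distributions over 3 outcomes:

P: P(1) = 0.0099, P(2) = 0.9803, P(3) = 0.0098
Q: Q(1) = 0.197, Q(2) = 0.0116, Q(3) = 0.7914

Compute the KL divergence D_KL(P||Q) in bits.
6.1701 bits

D_KL(P||Q) = Σ P(x) log₂(P(x)/Q(x))

Computing term by term:
  P(1)·log₂(P(1)/Q(1)) = 0.0099·log₂(0.0099/0.197) = -0.04271
  P(2)·log₂(P(2)/Q(2)) = 0.9803·log₂(0.9803/0.0116) = 6.27493
  P(3)·log₂(P(3)/Q(3)) = 0.0098·log₂(0.0098/0.7914) = -0.06209

D_KL(P||Q) = -0.04271 + 6.27493 - 0.06209 = 6.17013 ≈ 6.1701 bits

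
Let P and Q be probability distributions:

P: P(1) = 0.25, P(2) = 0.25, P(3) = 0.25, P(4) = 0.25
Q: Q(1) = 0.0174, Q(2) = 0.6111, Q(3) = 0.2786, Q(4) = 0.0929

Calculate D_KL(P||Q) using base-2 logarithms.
0.9568 bits

D_KL(P||Q) = Σ P(x) log₂(P(x)/Q(x))

Computing term by term:
  P(1)·log₂(P(1)/Q(1)) = 0.25·log₂(0.25/0.0174) = 0.96119
  P(2)·log₂(P(2)/Q(2)) = 0.25·log₂(0.25/0.6111) = -0.32237
  P(3)·log₂(P(3)/Q(3)) = 0.25·log₂(0.25/0.2786) = -0.03907
  P(4)·log₂(P(4)/Q(4)) = 0.25·log₂(0.25/0.0929) = 0.35704

D_KL(P||Q) = 0.96119 - 0.32237 - 0.03907 + 0.35704 = 0.95679 ≈ 0.9568 bits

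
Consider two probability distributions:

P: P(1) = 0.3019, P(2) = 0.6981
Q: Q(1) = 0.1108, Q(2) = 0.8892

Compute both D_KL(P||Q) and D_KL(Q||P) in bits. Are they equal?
D_KL(P||Q) = 0.1929 bits, D_KL(Q||P) = 0.1502 bits. No, they are not equal.

D_KL(P||Q) = Σ P(x) log₂(P(x)/Q(x))

Computing term by term:
  P(1)·log₂(P(1)/Q(1)) = 0.3019·log₂(0.3019/0.1108) = 0.43658
  P(2)·log₂(P(2)/Q(2)) = 0.6981·log₂(0.6981/0.8892) = -0.24369

D_KL(P||Q) = 0.43658 - 0.24369 = 0.19289 ≈ 0.1929 bits

D_KL(Q||P) = Σ Q(x) log₂(Q(x)/P(x))

Computing term by term:
  Q(1)·log₂(Q(1)/P(1)) = 0.1108·log₂(0.1108/0.3019) = -0.16023
  Q(2)·log₂(Q(2)/P(2)) = 0.8892·log₂(0.8892/0.6981) = 0.31040

D_KL(Q||P) = -0.16023 + 0.31040 = 0.15017 ≈ 0.1502 bits

These are NOT equal (difference: 0.0427 bits). KL divergence is asymmetric: D_KL(P||Q) ≠ D_KL(Q||P) in general.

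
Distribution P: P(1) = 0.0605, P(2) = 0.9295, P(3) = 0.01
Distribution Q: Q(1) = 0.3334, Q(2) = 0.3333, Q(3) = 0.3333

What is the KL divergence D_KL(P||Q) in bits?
1.1758 bits

D_KL(P||Q) = Σ P(x) log₂(P(x)/Q(x))

Computing term by term:
  P(1)·log₂(P(1)/Q(1)) = 0.0605·log₂(0.0605/0.3334) = -0.14897
  P(2)·log₂(P(2)/Q(2)) = 0.9295·log₂(0.9295/0.3333) = 1.37532
  P(3)·log₂(P(3)/Q(3)) = 0.01·log₂(0.01/0.3333) = -0.05059

D_KL(P||Q) = -0.14897 + 1.37532 - 0.05059 = 1.17576 ≈ 1.1758 bits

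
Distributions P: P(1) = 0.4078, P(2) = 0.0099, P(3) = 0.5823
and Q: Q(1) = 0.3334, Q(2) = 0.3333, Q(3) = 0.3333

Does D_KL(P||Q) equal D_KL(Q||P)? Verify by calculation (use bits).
D_KL(P||Q) = 0.5370 bits, D_KL(Q||P) = 1.3257 bits. No — D_KL(P||Q) ≠ D_KL(Q||P) for this pair.

D_KL(P||Q) = Σ P(x) log₂(P(x)/Q(x))

Computing term by term:
  P(1)·log₂(P(1)/Q(1)) = 0.4078·log₂(0.4078/0.3334) = 0.11851
  P(2)·log₂(P(2)/Q(2)) = 0.0099·log₂(0.0099/0.3333) = -0.05023
  P(3)·log₂(P(3)/Q(3)) = 0.5823·log₂(0.5823/0.3333) = 0.46872

D_KL(P||Q) = 0.11851 - 0.05023 + 0.46872 = 0.53700 ≈ 0.5370 bits

D_KL(Q||P) = Σ Q(x) log₂(Q(x)/P(x))

Computing term by term:
  Q(1)·log₂(Q(1)/P(1)) = 0.3334·log₂(0.3334/0.4078) = -0.09689
  Q(2)·log₂(Q(2)/P(2)) = 0.3333·log₂(0.3333/0.0099) = 1.69091
  Q(3)·log₂(Q(3)/P(3)) = 0.3333·log₂(0.3333/0.5823) = -0.26829

D_KL(Q||P) = -0.09689 + 1.69091 - 0.26829 = 1.32573 ≈ 1.3257 bits

These are NOT equal (difference: 0.7887 bits). KL divergence is asymmetric: D_KL(P||Q) ≠ D_KL(Q||P) in general.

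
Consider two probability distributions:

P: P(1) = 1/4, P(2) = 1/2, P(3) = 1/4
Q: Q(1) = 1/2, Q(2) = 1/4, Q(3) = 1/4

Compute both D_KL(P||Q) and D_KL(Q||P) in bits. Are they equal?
D_KL(P||Q) = 0.2500 bits, D_KL(Q||P) = 0.2500 bits. Yes, in this case they are equal (although KL divergence is not symmetric in general).

D_KL(P||Q) = Σ P(x) log₂(P(x)/Q(x))

Computing term by term:
  P(1)·log₂(P(1)/Q(1)) = (1/4)·log₂((1/4)/(1/2)) = -0.25000
  P(2)·log₂(P(2)/Q(2)) = (1/2)·log₂((1/2)/(1/4)) = 0.50000
  P(3)·log₂(P(3)/Q(3)) = (1/4)·log₂((1/4)/(1/4)) = 0.00000

D_KL(P||Q) = -0.25000 + 0.50000 + 0.00000 = 0.25000 ≈ 0.2500 bits

D_KL(Q||P) = Σ Q(x) log₂(Q(x)/P(x))

Computing term by term:
  Q(1)·log₂(Q(1)/P(1)) = (1/2)·log₂((1/2)/(1/4)) = 0.50000
  Q(2)·log₂(Q(2)/P(2)) = (1/4)·log₂((1/4)/(1/2)) = -0.25000
  Q(3)·log₂(Q(3)/P(3)) = (1/4)·log₂((1/4)/(1/4)) = 0.00000

D_KL(Q||P) = 0.50000 - 0.25000 + 0.00000 = 0.25000 ≈ 0.2500 bits

These ARE equal here. Q is P with outcomes relabeled (Q(1) = P(2), Q(2) = P(1)) by a relabeling that is its own inverse, so the two sums contain exactly the same terms in a different order. This is a special case — KL divergence is not symmetric in general: D_KL(P||Q) ≠ D_KL(Q||P) for most P, Q.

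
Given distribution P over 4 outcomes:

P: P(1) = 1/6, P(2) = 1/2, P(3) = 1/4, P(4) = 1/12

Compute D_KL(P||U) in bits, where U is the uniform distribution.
0.2704 bits

U(i) = 1/4 for all i

D_KL(P||U) = Σ P(x) log₂(P(x) / (1/4))
           = Σ P(x) log₂(P(x)) + log₂(4)
           = log₂(4) - H(P)

H(P) = -Σ P(x) log₂(P(x)):
  -P(1)·log₂(P(1)) = -(1/6)·log₂(1/6) = 0.43083
  -P(2)·log₂(P(2)) = -(1/2)·log₂(1/2) = 0.50000
  -P(3)·log₂(P(3)) = -(1/4)·log₂(1/4) = 0.50000
  -P(4)·log₂(P(4)) = -(1/12)·log₂(1/12) = 0.29875
H(P) = 0.43083 + 0.50000 + 0.50000 + 0.29875 = 1.72958 bits

log₂(4) = 2.00000 bits

D_KL(P||U) = 2.00000 - 1.72958 = 0.27042 ≈ 0.2704 bits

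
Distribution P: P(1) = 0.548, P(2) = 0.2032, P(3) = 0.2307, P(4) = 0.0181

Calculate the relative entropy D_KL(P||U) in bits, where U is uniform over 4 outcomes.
0.4644 bits

U(i) = 1/4 for all i

D_KL(P||U) = Σ P(x) log₂(P(x) / (1/4))
           = Σ P(x) log₂(P(x)) + log₂(4)
           = log₂(4) - H(P)

H(P) = -Σ P(x) log₂(P(x)):
  -P(1)·log₂(P(1)) = -(0.548)·log₂(0.548) = 0.47553
  -P(2)·log₂(P(2)) = -(0.2032)·log₂(0.2032) = 0.46716
  -P(3)·log₂(P(3)) = -(0.2307)·log₂(0.2307) = 0.48814
  -P(4)·log₂(P(4)) = -(0.0181)·log₂(0.0181) = 0.10476
H(P) = 0.47553 + 0.46716 + 0.48814 + 0.10476 = 1.53559 bits

log₂(4) = 2.00000 bits

D_KL(P||U) = 2.00000 - 1.53559 = 0.46441 ≈ 0.4644 bits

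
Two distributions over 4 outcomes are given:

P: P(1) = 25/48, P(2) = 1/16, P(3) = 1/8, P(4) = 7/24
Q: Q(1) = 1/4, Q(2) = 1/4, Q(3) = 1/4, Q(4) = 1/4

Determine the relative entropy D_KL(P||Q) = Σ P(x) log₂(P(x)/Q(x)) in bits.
0.3664 bits

D_KL(P||Q) = Σ P(x) log₂(P(x)/Q(x))

Computing term by term:
  P(1)·log₂(P(1)/Q(1)) = (25/48)·log₂((25/48)/(1/4)) = 0.55151
  P(2)·log₂(P(2)/Q(2)) = (1/16)·log₂((1/16)/(1/4)) = -0.12500
  P(3)·log₂(P(3)/Q(3)) = (1/8)·log₂((1/8)/(1/4)) = -0.12500
  P(4)·log₂(P(4)/Q(4)) = (7/24)·log₂((7/24)/(1/4)) = 0.06486

D_KL(P||Q) = 0.55151 - 0.12500 - 0.12500 + 0.06486 = 0.36637 ≈ 0.3664 bits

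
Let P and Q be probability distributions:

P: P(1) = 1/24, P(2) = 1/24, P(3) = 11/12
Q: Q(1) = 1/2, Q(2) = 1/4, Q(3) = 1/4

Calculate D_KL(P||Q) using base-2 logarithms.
1.4612 bits

D_KL(P||Q) = Σ P(x) log₂(P(x)/Q(x))

Computing term by term:
  P(1)·log₂(P(1)/Q(1)) = (1/24)·log₂((1/24)/(1/2)) = -0.14937
  P(2)·log₂(P(2)/Q(2)) = (1/24)·log₂((1/24)/(1/4)) = -0.10771
  P(3)·log₂(P(3)/Q(3)) = (11/12)·log₂((11/12)/(1/4)) = 1.71826

D_KL(P||Q) = -0.14937 - 0.10771 + 1.71826 = 1.46118 ≈ 1.4612 bits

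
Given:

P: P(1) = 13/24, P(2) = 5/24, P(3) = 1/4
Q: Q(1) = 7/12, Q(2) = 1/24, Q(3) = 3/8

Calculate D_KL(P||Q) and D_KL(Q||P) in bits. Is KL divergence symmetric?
D_KL(P||Q) = 0.2796 bits, D_KL(Q||P) = 0.1850 bits. No, KL divergence is not symmetric.

D_KL(P||Q) = Σ P(x) log₂(P(x)/Q(x))

Computing term by term:
  P(1)·log₂(P(1)/Q(1)) = (13/24)·log₂((13/24)/(7/12)) = -0.05791
  P(2)·log₂(P(2)/Q(2)) = (5/24)·log₂((5/24)/(1/24)) = 0.48374
  P(3)·log₂(P(3)/Q(3)) = (1/4)·log₂((1/4)/(3/8)) = -0.14624

D_KL(P||Q) = -0.05791 + 0.48374 - 0.14624 = 0.27959 ≈ 0.2796 bits

D_KL(Q||P) = Σ Q(x) log₂(Q(x)/P(x))

Computing term by term:
  Q(1)·log₂(Q(1)/P(1)) = (7/12)·log₂((7/12)/(13/24)) = 0.06237
  Q(2)·log₂(Q(2)/P(2)) = (1/24)·log₂((1/24)/(5/24)) = -0.09675
  Q(3)·log₂(Q(3)/P(3)) = (3/8)·log₂((3/8)/(1/4)) = 0.21936

D_KL(Q||P) = 0.06237 - 0.09675 + 0.21936 = 0.18498 ≈ 0.1850 bits

These are NOT equal (difference: 0.0946 bits). KL divergence is asymmetric: D_KL(P||Q) ≠ D_KL(Q||P) in general.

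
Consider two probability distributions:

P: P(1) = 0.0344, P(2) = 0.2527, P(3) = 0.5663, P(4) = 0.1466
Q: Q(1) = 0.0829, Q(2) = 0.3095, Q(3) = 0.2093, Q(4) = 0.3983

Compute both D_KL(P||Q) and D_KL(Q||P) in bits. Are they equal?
D_KL(P||Q) = 0.4842 bits, D_KL(Q||P) = 0.4695 bits. No, they are not equal.

D_KL(P||Q) = Σ P(x) log₂(P(x)/Q(x))

Computing term by term:
  P(1)·log₂(P(1)/Q(1)) = 0.0344·log₂(0.0344/0.0829) = -0.04365
  P(2)·log₂(P(2)/Q(2)) = 0.2527·log₂(0.2527/0.3095) = -0.07392
  P(3)·log₂(P(3)/Q(3)) = 0.5663·log₂(0.5663/0.2093) = 0.81320
  P(4)·log₂(P(4)/Q(4)) = 0.1466·log₂(0.1466/0.3983) = -0.21139

D_KL(P||Q) = -0.04365 - 0.07392 + 0.81320 - 0.21139 = 0.48424 ≈ 0.4842 bits

D_KL(Q||P) = Σ Q(x) log₂(Q(x)/P(x))

Computing term by term:
  Q(1)·log₂(Q(1)/P(1)) = 0.0829·log₂(0.0829/0.0344) = 0.10520
  Q(2)·log₂(Q(2)/P(2)) = 0.3095·log₂(0.3095/0.2527) = 0.09053
  Q(3)·log₂(Q(3)/P(3)) = 0.2093·log₂(0.2093/0.5663) = -0.30055
  Q(4)·log₂(Q(4)/P(4)) = 0.3983·log₂(0.3983/0.1466) = 0.57434

D_KL(Q||P) = 0.10520 + 0.09053 - 0.30055 + 0.57434 = 0.46952 ≈ 0.4695 bits

These are NOT equal (difference: 0.0147 bits). KL divergence is asymmetric: D_KL(P||Q) ≠ D_KL(Q||P) in general.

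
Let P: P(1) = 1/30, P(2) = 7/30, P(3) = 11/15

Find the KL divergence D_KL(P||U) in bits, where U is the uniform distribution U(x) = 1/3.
0.6034 bits

U(i) = 1/3 for all i

D_KL(P||U) = Σ P(x) log₂(P(x) / (1/3))
           = Σ P(x) log₂(P(x)) + log₂(3)
           = log₂(3) - H(P)

H(P) = -Σ P(x) log₂(P(x)):
  -P(1)·log₂(P(1)) = -(1/30)·log₂(1/30) = 0.16356
  -P(2)·log₂(P(2)) = -(7/30)·log₂(7/30) = 0.48989
  -P(3)·log₂(P(3)) = -(11/15)·log₂(11/15) = 0.32814
H(P) = 0.16356 + 0.48989 + 0.32814 = 0.98159 bits

log₂(3) = 1.58496 bits

D_KL(P||U) = 1.58496 - 0.98159 = 0.60337 ≈ 0.6034 bits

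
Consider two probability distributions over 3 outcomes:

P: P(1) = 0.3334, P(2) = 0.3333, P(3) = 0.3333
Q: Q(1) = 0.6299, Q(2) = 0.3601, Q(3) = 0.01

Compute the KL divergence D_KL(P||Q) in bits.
1.3429 bits

D_KL(P||Q) = Σ P(x) log₂(P(x)/Q(x))

Computing term by term:
  P(1)·log₂(P(1)/Q(1)) = 0.3334·log₂(0.3334/0.6299) = -0.30602
  P(2)·log₂(P(2)/Q(2)) = 0.3333·log₂(0.3333/0.3601) = -0.03719
  P(3)·log₂(P(3)/Q(3)) = 0.3333·log₂(0.3333/0.01) = 1.68608

D_KL(P||Q) = -0.30602 - 0.03719 + 1.68608 = 1.34287 ≈ 1.3429 bits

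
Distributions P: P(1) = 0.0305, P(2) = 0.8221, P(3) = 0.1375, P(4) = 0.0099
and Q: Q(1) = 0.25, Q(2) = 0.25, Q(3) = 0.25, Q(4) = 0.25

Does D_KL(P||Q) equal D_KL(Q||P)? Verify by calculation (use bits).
D_KL(P||Q) = 1.1546 bits, D_KL(Q||P) = 1.7096 bits. No — D_KL(P||Q) ≠ D_KL(Q||P) for this pair.

D_KL(P||Q) = Σ P(x) log₂(P(x)/Q(x))

Computing term by term:
  P(1)·log₂(P(1)/Q(1)) = 0.0305·log₂(0.0305/0.25) = -0.09257
  P(2)·log₂(P(2)/Q(2)) = 0.8221·log₂(0.8221/0.25) = 1.41186
  P(3)·log₂(P(3)/Q(3)) = 0.1375·log₂(0.1375/0.25) = -0.11859
  P(4)·log₂(P(4)/Q(4)) = 0.0099·log₂(0.0099/0.25) = -0.04612

D_KL(P||Q) = -0.09257 + 1.41186 - 0.11859 - 0.04612 = 1.15458 ≈ 1.1546 bits

D_KL(Q||P) = Σ Q(x) log₂(Q(x)/P(x))

Computing term by term:
  Q(1)·log₂(Q(1)/P(1)) = 0.25·log₂(0.25/0.0305) = 0.75876
  Q(2)·log₂(Q(2)/P(2)) = 0.25·log₂(0.25/0.8221) = -0.42935
  Q(3)·log₂(Q(3)/P(3)) = 0.25·log₂(0.25/0.1375) = 0.21562
  Q(4)·log₂(Q(4)/P(4)) = 0.25·log₂(0.25/0.0099) = 1.16459

D_KL(Q||P) = 0.75876 - 0.42935 + 0.21562 + 1.16459 = 1.70962 ≈ 1.7096 bits

These are NOT equal (difference: 0.5550 bits). KL divergence is asymmetric: D_KL(P||Q) ≠ D_KL(Q||P) in general.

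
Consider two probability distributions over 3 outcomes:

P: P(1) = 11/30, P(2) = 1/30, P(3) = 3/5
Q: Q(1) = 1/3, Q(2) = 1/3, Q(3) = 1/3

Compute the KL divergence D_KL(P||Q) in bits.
0.4485 bits

D_KL(P||Q) = Σ P(x) log₂(P(x)/Q(x))

Computing term by term:
  P(1)·log₂(P(1)/Q(1)) = (11/30)·log₂((11/30)/(1/3)) = 0.05042
  P(2)·log₂(P(2)/Q(2)) = (1/30)·log₂((1/30)/(1/3)) = -0.11073
  P(3)·log₂(P(3)/Q(3)) = (3/5)·log₂((3/5)/(1/3)) = 0.50880

D_KL(P||Q) = 0.05042 - 0.11073 + 0.50880 = 0.44849 ≈ 0.4485 bits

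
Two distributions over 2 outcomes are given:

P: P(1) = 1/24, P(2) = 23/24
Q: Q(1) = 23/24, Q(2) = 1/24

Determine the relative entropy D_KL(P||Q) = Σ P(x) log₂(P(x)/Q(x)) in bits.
4.1466 bits

D_KL(P||Q) = Σ P(x) log₂(P(x)/Q(x))

Computing term by term:
  P(1)·log₂(P(1)/Q(1)) = (1/24)·log₂((1/24)/(23/24)) = -0.18848
  P(2)·log₂(P(2)/Q(2)) = (23/24)·log₂((23/24)/(1/24)) = 4.33508

D_KL(P||Q) = -0.18848 + 4.33508 = 4.14660 ≈ 4.1466 bits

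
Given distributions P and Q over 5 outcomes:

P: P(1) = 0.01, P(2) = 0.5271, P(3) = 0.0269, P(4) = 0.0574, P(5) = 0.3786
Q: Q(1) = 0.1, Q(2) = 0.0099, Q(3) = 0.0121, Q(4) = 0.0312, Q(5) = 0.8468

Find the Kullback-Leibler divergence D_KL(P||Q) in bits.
2.6312 bits

D_KL(P||Q) = Σ P(x) log₂(P(x)/Q(x))

Computing term by term:
  P(1)·log₂(P(1)/Q(1)) = 0.01·log₂(0.01/0.1) = -0.03322
  P(2)·log₂(P(2)/Q(2)) = 0.5271·log₂(0.5271/0.0099) = 3.02266
  P(3)·log₂(P(3)/Q(3)) = 0.0269·log₂(0.0269/0.0121) = 0.03100
  P(4)·log₂(P(4)/Q(4)) = 0.0574·log₂(0.0574/0.0312) = 0.05048
  P(5)·log₂(P(5)/Q(5)) = 0.3786·log₂(0.3786/0.8468) = -0.43969

D_KL(P||Q) = -0.03322 + 3.02266 + 0.03100 + 0.05048 - 0.43969 = 2.63123 ≈ 2.6312 bits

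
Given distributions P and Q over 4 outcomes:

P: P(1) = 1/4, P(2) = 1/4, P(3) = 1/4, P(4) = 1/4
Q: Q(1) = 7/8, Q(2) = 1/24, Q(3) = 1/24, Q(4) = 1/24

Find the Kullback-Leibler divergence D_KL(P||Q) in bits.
1.4869 bits

D_KL(P||Q) = Σ P(x) log₂(P(x)/Q(x))

Computing term by term:
  P(1)·log₂(P(1)/Q(1)) = (1/4)·log₂((1/4)/(7/8)) = -0.45184
  P(2)·log₂(P(2)/Q(2)) = (1/4)·log₂((1/4)/(1/24)) = 0.64624
  P(3)·log₂(P(3)/Q(3)) = (1/4)·log₂((1/4)/(1/24)) = 0.64624
  P(4)·log₂(P(4)/Q(4)) = (1/4)·log₂((1/4)/(1/24)) = 0.64624

D_KL(P||Q) = -0.45184 + 0.64624 + 0.64624 + 0.64624 = 1.48688 ≈ 1.4869 bits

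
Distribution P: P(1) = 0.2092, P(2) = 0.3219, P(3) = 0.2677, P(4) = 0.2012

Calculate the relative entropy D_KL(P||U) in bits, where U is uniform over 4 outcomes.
0.0270 bits

U(i) = 1/4 for all i

D_KL(P||U) = Σ P(x) log₂(P(x) / (1/4))
           = Σ P(x) log₂(P(x)) + log₂(4)
           = log₂(4) - H(P)

H(P) = -Σ P(x) log₂(P(x)):
  -P(1)·log₂(P(1)) = -(0.2092)·log₂(0.2092) = 0.47217
  -P(2)·log₂(P(2)) = -(0.3219)·log₂(0.3219) = 0.52641
  -P(3)·log₂(P(3)) = -(0.2677)·log₂(0.2677) = 0.50898
  -P(4)·log₂(P(4)) = -(0.2012)·log₂(0.2012) = 0.46544
H(P) = 0.47217 + 0.52641 + 0.50898 + 0.46544 = 1.97300 bits

log₂(4) = 2.00000 bits

D_KL(P||U) = 2.00000 - 1.97300 = 0.02700 ≈ 0.0270 bits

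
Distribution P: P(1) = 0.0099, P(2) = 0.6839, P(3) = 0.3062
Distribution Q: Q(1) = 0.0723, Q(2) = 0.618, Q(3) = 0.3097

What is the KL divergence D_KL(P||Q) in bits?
0.0666 bits

D_KL(P||Q) = Σ P(x) log₂(P(x)/Q(x))

Computing term by term:
  P(1)·log₂(P(1)/Q(1)) = 0.0099·log₂(0.0099/0.0723) = -0.02840
  P(2)·log₂(P(2)/Q(2)) = 0.6839·log₂(0.6839/0.618) = 0.09997
  P(3)·log₂(P(3)/Q(3)) = 0.3062·log₂(0.3062/0.3097) = -0.00502

D_KL(P||Q) = -0.02840 + 0.09997 - 0.00502 = 0.06655 ≈ 0.0666 bits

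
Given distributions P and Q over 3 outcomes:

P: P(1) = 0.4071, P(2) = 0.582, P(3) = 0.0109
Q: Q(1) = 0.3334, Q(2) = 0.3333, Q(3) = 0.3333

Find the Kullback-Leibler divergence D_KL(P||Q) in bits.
0.5316 bits

D_KL(P||Q) = Σ P(x) log₂(P(x)/Q(x))

Computing term by term:
  P(1)·log₂(P(1)/Q(1)) = 0.4071·log₂(0.4071/0.3334) = 0.11730
  P(2)·log₂(P(2)/Q(2)) = 0.582·log₂(0.582/0.3333) = 0.46804
  P(3)·log₂(P(3)/Q(3)) = 0.0109·log₂(0.0109/0.3333) = -0.05379

D_KL(P||Q) = 0.11730 + 0.46804 - 0.05379 = 0.53155 ≈ 0.5316 bits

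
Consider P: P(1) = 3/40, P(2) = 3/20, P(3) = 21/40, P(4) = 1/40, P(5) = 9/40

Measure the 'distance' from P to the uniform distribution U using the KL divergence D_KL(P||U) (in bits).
0.5258 bits

U(i) = 1/5 for all i

D_KL(P||U) = Σ P(x) log₂(P(x) / (1/5))
           = Σ P(x) log₂(P(x)) + log₂(5)
           = log₂(5) - H(P)

H(P) = -Σ P(x) log₂(P(x)):
  -P(1)·log₂(P(1)) = -(3/40)·log₂(3/40) = 0.28027
  -P(2)·log₂(P(2)) = -(3/20)·log₂(3/20) = 0.41054
  -P(3)·log₂(P(3)) = -(21/40)·log₂(21/40) = 0.48805
  -P(4)·log₂(P(4)) = -(1/40)·log₂(1/40) = 0.13305
  -P(5)·log₂(P(5)) = -(9/40)·log₂(9/40) = 0.48420
H(P) = 0.28027 + 0.41054 + 0.48805 + 0.13305 + 0.48420 = 1.79611 bits

log₂(5) = 2.32193 bits

D_KL(P||U) = 2.32193 - 1.79611 = 0.52582 ≈ 0.5258 bits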